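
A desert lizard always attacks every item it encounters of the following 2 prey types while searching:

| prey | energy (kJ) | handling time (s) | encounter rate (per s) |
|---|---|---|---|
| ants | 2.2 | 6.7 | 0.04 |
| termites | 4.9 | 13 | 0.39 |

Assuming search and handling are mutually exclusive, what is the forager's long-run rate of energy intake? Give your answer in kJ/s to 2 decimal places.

0.32 kJ/s

R = (0.04×2.2 + 0.39×4.9) / (1 + 0.04×6.7 + 0.39×13) = 1.999/6.338 = 0.3154 kJ/s.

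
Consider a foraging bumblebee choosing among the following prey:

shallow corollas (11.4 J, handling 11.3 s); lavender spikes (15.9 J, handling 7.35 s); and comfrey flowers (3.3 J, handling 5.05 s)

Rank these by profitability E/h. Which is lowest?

In descending order of E/h:
lavender spikes: 15.9/7.35 = 2.16 J/s
shallow corollas: 11.4/11.3 = 1.01 J/s
comfrey flowers: 3.3/5.05 = 0.653 J/s

comfrey flowers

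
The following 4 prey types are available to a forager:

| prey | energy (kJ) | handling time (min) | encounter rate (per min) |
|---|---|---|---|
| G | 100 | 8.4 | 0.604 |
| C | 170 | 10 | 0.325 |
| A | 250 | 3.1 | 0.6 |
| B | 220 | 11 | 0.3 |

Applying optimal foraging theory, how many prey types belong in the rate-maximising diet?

Profitabilities (E/h, kJ/min): A 80.6, B 20, C 17, G 11.9. Add prey in this order while the next type's profitability exceeds the intake rate on those already taken.
Rate on top 1: 52.45. B: 20 < 52.45 → exclude; stop.
Optimal diet: A — 1 of 4 types.

1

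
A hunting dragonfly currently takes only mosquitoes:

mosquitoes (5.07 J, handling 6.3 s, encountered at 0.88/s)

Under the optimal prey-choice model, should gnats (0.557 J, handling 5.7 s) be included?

No

Intake rate on the current diet: R = (0.88×5.07) / (1 + 0.88×6.3) = 4.462/6.544 = 0.6818 J/s.
gnats: E/h = 0.557/5.7 = 0.09772 J/s.
0.09772 < 0.6818, so adding gnats would lower the average — exclude it.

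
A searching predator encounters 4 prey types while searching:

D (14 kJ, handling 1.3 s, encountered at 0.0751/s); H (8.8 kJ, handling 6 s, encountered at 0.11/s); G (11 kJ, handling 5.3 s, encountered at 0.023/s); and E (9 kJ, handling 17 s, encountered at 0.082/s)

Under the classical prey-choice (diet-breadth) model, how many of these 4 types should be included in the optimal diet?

E/h in descending order: D 10.8, G 2.08, H 1.47, E 0.529 kJ/s. The optimal diet is the largest prefix of this list for which every included type satisfies E_i/h_i > R on the types above it.
Rate on top 1: 0.9579. G: 2.08 > 0.9579 → include.
Rate on top 2: 1.07. H: 1.47 > 1.07 → include.
Rate on top 3: 1.209. E: 0.529 < 1.209 → exclude; stop.
Optimal diet: D, G, H — 3 of 4 types.

3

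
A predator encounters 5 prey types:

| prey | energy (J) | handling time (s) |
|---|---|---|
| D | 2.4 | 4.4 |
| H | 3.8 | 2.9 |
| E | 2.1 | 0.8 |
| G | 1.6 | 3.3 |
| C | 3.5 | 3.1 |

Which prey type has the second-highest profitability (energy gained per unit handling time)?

In descending order of E/h:
E: 2.1/0.8 = 2.62 J/s
H: 3.8/2.9 = 1.31 J/s
C: 3.5/3.1 = 1.13 J/s
D: 2.4/4.4 = 0.545 J/s
G: 1.6/3.3 = 0.485 J/s

H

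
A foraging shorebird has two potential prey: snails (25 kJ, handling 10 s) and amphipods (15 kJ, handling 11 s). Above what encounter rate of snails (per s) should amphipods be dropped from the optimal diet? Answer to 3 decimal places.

0.120 per s

At the threshold, the rate on snails alone equals the profitability of amphipods: λ·25/(1 + λ·10) = 15/11 = 1.364.
Rearranging, λ(25 − 1.364×10) = 1.364, so λ = 1.364/11.36 = 0.12 per s.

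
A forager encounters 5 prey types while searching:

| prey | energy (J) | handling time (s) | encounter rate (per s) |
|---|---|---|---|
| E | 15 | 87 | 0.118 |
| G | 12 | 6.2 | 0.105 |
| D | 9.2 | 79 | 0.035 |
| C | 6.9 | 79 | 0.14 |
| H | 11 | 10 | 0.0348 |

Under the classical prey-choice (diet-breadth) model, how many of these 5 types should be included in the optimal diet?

2

Profitabilities (E/h, J/s): G 1.94, H 1.1, E 0.172, D 0.116, C 0.0873. Add prey in this order while the next type's profitability exceeds the intake rate on those already taken.
Rate on top 1: 0.7632. H: 1.1 > 0.7632 → include.
Rate on top 2: 0.8218. E: 0.172 < 0.8218 → exclude; stop.
Optimal diet: G, H — 2 of 5 types.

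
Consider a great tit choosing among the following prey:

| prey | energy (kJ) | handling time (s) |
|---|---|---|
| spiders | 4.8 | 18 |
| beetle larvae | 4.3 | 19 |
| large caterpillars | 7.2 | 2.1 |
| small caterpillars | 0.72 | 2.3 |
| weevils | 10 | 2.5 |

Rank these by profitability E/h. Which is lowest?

beetle larvae

In descending order of E/h:
weevils: 10/2.5 = 4 kJ/s
large caterpillars: 7.2/2.1 = 3.43 kJ/s
small caterpillars: 0.72/2.3 = 0.313 kJ/s
spiders: 4.8/18 = 0.267 kJ/s
beetle larvae: 4.3/19 = 0.226 kJ/s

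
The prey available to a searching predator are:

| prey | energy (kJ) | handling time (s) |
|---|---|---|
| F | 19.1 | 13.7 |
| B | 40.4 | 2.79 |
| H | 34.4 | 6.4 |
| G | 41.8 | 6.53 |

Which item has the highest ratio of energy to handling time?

Profitability E/h (kJ/s): F = 19.1/13.7 = 1.39, B = 40.4/2.79 = 14.5, H = 34.4/6.4 = 5.37, G = 41.8/6.53 = 6.4.
Ranked: B > G > H > F.

B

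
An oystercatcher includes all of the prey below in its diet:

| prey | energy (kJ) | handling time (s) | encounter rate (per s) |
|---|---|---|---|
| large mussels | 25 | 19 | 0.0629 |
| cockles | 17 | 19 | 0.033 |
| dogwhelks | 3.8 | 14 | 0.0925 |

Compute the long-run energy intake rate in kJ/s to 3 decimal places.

Energy encountered per unit search time: 0.0629×25 + 0.033×17 + 0.0925×3.8 = 2.485 kJ/s.
Handling time per unit search time: 0.0629×19 + 0.033×19 + 0.0925×14 = 3.117.
Rate = 2.485/(1 + 3.117) = 0.6036 kJ/s.

0.604 kJ/s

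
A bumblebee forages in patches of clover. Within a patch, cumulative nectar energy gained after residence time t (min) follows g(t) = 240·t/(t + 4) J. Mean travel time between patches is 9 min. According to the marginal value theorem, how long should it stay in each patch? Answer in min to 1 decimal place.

Optimal t* satisfies g'(t*) = g(t*)/(T + t*).
g'(t) = 240·4/(t + 4)². Setting 240·4/(t+4)² = 240t/[(t+4)(9+t)] gives 4(9+t) = t(t+4), so t² = 4×9 = 36.
t* = √36 = 6 min.

6.0 min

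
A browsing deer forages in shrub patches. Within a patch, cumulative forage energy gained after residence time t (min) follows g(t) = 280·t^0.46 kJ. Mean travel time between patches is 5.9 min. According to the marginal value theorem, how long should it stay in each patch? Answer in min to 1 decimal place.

Maximise g(t)/(T+t): set derivative to zero → g'(t)(T+t) = g(t).
g'(t) = 0.46·280·t^-0.54. Setting 0.46·280·t^-0.54 = 280·t^0.46/(5.9+t) gives 0.46(5.9+t) = t, so 0.54·t = 0.46×5.9.
t* = 0.46×5.9/0.54 = 5.026 min.

5.0 min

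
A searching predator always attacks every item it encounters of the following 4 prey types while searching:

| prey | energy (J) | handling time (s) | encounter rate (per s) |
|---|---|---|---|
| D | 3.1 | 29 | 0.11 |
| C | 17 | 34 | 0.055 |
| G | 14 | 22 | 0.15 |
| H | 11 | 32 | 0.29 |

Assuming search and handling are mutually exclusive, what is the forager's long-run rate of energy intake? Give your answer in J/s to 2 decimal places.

0.35 J/s

R = (0.11×3.1 + 0.055×17 + 0.15×14 + 0.29×11) / (1 + 0.11×29 + 0.055×34 + 0.15×22 + 0.29×32) = 6.566/18.64 = 0.3523 J/s.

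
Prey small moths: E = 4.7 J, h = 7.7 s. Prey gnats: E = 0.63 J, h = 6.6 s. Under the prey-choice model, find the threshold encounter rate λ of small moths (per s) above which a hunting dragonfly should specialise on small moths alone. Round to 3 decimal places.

Drop gnats once their profitability E₂/h₂ falls below the rate achievable on small moths alone: E₂/h₂ = λE₁/(1 + λh₁).
Solve for λ: λE₁h₂ = E₂(1 + λh₁) → λ(E₁h₂ − E₂h₁) = E₂ → λ = E₂/(E₁h₂ − E₂h₁).
λ = 0.63/(4.7×6.6 − 0.63×7.7) = 0.63/26.17 = 0.02407 per s.

0.024 per s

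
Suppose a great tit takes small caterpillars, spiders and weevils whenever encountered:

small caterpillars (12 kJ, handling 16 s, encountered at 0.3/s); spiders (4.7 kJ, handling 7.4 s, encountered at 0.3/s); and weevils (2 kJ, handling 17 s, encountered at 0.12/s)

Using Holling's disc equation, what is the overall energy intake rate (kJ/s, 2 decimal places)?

0.52 kJ/s

Energy encountered per unit search time: 0.3×12 + 0.3×4.7 + 0.12×2 = 5.25 kJ/s.
Handling time per unit search time: 0.3×16 + 0.3×7.4 + 0.12×17 = 9.06.
Rate = 5.25/(1 + 9.06) = 0.5219 kJ/s.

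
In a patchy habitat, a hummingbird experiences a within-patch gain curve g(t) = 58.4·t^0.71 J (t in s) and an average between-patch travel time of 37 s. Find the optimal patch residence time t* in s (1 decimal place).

90.6 s

By the marginal value theorem, leave when the instantaneous gain rate g'(t) equals the habitat-wide average g(t)/(T + t).
g'(t) = 0.71·58.4·t^-0.29. Setting 0.71·58.4·t^-0.29 = 58.4·t^0.71/(37+t) gives 0.71(37+t) = t, so 0.29·t = 0.71×37.
t* = 0.71×37/0.29 = 90.59 s.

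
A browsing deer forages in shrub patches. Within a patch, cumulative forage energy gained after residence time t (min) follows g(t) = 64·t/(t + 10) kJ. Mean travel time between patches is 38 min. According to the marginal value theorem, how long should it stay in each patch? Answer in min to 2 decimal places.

19.49 min

Maximise g(t)/(T+t): set derivative to zero → g'(t)(T+t) = g(t).
g'(t) = 64·10/(t + 10)². Setting 64·10/(t+10)² = 64t/[(t+10)(38+t)] gives 10(38+t) = t(t+10), so t² = 10×38 = 380.
t* = √380 = 19.49 min.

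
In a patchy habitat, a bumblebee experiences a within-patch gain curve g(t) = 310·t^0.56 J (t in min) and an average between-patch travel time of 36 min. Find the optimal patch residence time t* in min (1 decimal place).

Maximise g(t)/(T+t): set derivative to zero → g'(t)(T+t) = g(t).
g'(t) = 0.56·310·t^-0.44. Setting 0.56·310·t^-0.44 = 310·t^0.56/(36+t) gives 0.56(36+t) = t, so 0.44·t = 0.56×36.
t* = 0.56×36/0.44 = 45.82 min.

45.8 min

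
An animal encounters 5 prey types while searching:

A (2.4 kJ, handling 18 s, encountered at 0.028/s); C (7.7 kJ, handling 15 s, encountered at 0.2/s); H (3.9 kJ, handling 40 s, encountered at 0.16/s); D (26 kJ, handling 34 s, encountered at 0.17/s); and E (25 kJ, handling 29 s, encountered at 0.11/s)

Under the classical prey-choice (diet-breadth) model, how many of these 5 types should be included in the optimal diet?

2

Rank by E/h (kJ/s): E 0.862, D 0.765, C 0.513, A 0.133, H 0.0975. Include each in turn until the next type's E/h falls below the running intake rate.
Rate on top 1: 0.6563. D: 0.765 > 0.6563 → include.
Rate on top 2: 0.7192. C: 0.513 < 0.7192 → exclude; stop.
Optimal diet: E, D — 2 of 5 types.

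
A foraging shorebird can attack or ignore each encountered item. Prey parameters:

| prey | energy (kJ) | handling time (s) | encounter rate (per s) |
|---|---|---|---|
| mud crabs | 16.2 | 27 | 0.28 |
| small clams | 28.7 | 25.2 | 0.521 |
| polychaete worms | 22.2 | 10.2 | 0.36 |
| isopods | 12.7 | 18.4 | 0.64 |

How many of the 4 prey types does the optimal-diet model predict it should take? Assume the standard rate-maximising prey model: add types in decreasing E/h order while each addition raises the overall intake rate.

1

Rank by E/h (kJ/s): polychaete worms 2.18, small clams 1.14, isopods 0.69, mud crabs 0.6. Include each in turn until the next type's E/h falls below the running intake rate.
Rate on top 1: 1.711. small clams: 1.14 < 1.711 → exclude; stop.
Optimal diet: polychaete worms — 1 of 4 types.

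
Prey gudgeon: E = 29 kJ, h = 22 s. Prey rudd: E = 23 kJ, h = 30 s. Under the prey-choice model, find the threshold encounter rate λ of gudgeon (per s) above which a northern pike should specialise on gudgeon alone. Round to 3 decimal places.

0.063 per s

Drop rudd once their profitability E₂/h₂ falls below the rate achievable on gudgeon alone: E₂/h₂ = λE₁/(1 + λh₁).
Solve for λ: λE₁h₂ = E₂(1 + λh₁) → λ(E₁h₂ − E₂h₁) = E₂ → λ = E₂/(E₁h₂ − E₂h₁).
λ = 23/(29×30 − 23×22) = 23/364 = 0.06319 per s.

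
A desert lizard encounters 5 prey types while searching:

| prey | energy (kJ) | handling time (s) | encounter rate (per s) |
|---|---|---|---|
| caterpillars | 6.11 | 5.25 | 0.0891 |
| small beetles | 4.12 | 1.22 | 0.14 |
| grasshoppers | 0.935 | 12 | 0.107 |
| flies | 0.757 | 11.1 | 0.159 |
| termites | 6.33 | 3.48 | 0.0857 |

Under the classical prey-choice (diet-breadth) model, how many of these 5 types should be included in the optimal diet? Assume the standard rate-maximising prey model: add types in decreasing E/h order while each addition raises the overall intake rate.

Profitabilities (E/h, kJ/s): small beetles 3.38, termites 1.82, caterpillars 1.16, grasshoppers 0.0779, flies 0.0682. Add prey in this order while the next type's profitability exceeds the intake rate on those already taken.
Rate on top 1: 0.4927. termites: 1.82 > 0.4927 → include.
Rate on top 2: 0.7619. caterpillars: 1.16 > 0.7619 → include.
Rate on top 3: 0.859. grasshoppers: 0.0779 < 0.859 → exclude; stop.
Optimal diet: small beetles, termites, caterpillars — 3 of 5 types.

3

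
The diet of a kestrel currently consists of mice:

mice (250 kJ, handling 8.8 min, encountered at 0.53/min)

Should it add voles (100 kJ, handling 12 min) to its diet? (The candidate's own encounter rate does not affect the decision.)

Current rate: (0.53×250)/(1 + 0.53×8.8) = 23.39 kJ/min.
voles: E/h = 100/12 = 8.333 kJ/min.
Since 8.333 < R, time spent handling voles is better spent searching.

No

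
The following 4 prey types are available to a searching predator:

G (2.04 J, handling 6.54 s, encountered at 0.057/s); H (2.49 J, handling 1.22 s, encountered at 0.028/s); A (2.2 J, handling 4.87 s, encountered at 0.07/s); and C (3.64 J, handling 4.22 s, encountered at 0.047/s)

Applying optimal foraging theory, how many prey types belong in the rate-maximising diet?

4

Rank by E/h (J/s): H 2.04, C 0.863, A 0.452, G 0.312. Include each in turn until the next type's E/h falls below the running intake rate.
Rate on top 1: 0.06742. C: 0.863 > 0.06742 → include.
Rate on top 2: 0.1954. A: 0.452 > 0.1954 → include.
Rate on top 3: 0.2509. G: 0.312 > 0.2509 → include.
Optimal diet: H, C, A, G — 4 of 4 types.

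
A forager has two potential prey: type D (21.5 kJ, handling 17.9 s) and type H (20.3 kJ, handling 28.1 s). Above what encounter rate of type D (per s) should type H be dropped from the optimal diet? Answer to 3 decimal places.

0.084 per s

Drop type H once their profitability E₂/h₂ falls below the rate achievable on type D alone: E₂/h₂ = λE₁/(1 + λh₁).
Solve for λ: λE₁h₂ = E₂(1 + λh₁) → λ(E₁h₂ − E₂h₁) = E₂ → λ = E₂/(E₁h₂ − E₂h₁).
λ = 20.3/(21.5×28.1 − 20.3×17.9) = 20.3/240.8 = 0.08431 per s.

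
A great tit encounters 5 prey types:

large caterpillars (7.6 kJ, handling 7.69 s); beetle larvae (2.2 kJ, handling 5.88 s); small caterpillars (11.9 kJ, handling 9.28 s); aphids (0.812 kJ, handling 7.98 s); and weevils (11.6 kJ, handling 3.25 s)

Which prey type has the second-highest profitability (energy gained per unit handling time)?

small caterpillars

Profitability E/h (kJ/s): large caterpillars = 7.6/7.69 = 0.988, beetle larvae = 2.2/5.88 = 0.374, small caterpillars = 11.9/9.28 = 1.28, aphids = 0.812/7.98 = 0.102, weevils = 11.6/3.25 = 3.57.
Ranked: weevils > small caterpillars > large caterpillars > beetle larvae > aphids.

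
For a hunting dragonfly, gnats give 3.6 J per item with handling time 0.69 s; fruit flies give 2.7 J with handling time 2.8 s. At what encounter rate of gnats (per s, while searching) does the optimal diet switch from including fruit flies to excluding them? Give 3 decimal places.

0.329 per s

The zero-one rule: include fruit flies iff E₂/h₂ > λE₁/(1+λh₁). Equality gives the switch point.
λE₁h₂ = E₂ + λE₂h₁ ⇒ λ = E₂/(E₁h₂ − E₂h₁) = 2.7/(10.08 − 1.863) = 0.3286 per s.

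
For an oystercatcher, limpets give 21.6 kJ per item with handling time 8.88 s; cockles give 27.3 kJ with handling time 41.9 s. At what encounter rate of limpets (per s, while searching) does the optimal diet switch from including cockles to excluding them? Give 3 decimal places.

0.041 per s

The zero-one rule: include cockles iff E₂/h₂ > λE₁/(1+λh₁). Equality gives the switch point.
λE₁h₂ = E₂ + λE₂h₁ ⇒ λ = E₂/(E₁h₂ − E₂h₁) = 27.3/(905 − 242.4) = 0.0412 per s.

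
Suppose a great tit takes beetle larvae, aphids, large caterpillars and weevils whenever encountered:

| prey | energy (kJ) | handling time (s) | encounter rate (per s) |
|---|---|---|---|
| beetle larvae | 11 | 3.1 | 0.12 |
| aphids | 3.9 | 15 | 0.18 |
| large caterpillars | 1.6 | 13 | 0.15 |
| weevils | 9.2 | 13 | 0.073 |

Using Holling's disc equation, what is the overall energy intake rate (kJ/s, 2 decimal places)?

R = (0.12×11 + 0.18×3.9 + 0.15×1.6 + 0.073×9.2) / (1 + 0.12×3.1 + 0.18×15 + 0.15×13 + 0.073×13) = 2.934/6.971 = 0.4208 kJ/s.

0.42 kJ/s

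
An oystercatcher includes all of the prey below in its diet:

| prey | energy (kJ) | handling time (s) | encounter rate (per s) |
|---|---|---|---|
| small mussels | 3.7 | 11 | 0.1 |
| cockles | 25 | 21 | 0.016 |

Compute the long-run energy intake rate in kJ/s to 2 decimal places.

0.32 kJ/s

Energy encountered per unit search time: 0.1×3.7 + 0.016×25 = 0.77 kJ/s.
Handling time per unit search time: 0.1×11 + 0.016×21 = 1.436.
Rate = 0.77/(1 + 1.436) = 0.3161 kJ/s.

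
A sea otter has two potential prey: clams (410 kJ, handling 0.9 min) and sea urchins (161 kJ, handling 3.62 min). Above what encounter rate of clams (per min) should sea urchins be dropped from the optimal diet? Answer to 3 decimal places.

0.120 per min

Drop sea urchins once their profitability E₂/h₂ falls below the rate achievable on clams alone: E₂/h₂ = λE₁/(1 + λh₁).
Solve for λ: λE₁h₂ = E₂(1 + λh₁) → λ(E₁h₂ − E₂h₁) = E₂ → λ = E₂/(E₁h₂ − E₂h₁).
λ = 161/(410×3.62 − 161×0.9) = 161/1339 = 0.1202 per min.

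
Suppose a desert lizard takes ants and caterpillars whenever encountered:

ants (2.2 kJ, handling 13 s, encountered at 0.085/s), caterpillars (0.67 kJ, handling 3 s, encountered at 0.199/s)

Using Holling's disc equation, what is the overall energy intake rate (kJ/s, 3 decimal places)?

R = (0.085×2.2 + 0.199×0.67) / (1 + 0.085×13 + 0.199×3) = 0.3203/2.702 = 0.1186 kJ/s.

0.119 kJ/s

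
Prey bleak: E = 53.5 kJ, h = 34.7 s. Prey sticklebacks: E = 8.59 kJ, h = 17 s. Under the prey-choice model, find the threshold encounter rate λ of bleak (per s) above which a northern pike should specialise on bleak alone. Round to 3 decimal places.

Drop sticklebacks once their profitability E₂/h₂ falls below the rate achievable on bleak alone: E₂/h₂ = λE₁/(1 + λh₁).
Solve for λ: λE₁h₂ = E₂(1 + λh₁) → λ(E₁h₂ − E₂h₁) = E₂ → λ = E₂/(E₁h₂ − E₂h₁).
λ = 8.59/(53.5×17 − 8.59×34.7) = 8.59/611.4 = 0.01405 per s.

0.014 per s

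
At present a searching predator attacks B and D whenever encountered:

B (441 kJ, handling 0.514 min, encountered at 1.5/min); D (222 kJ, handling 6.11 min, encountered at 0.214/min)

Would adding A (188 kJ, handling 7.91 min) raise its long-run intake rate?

Intake rate on the current diet: R = (1.5×441 + 0.214×222) / (1 + 1.5×0.514 + 0.214×6.11) = 709/3.079 = 230.3 kJ/min.
A: E/h = 188/7.91 = 23.77 kJ/min.
23.77 < 230.3, so adding A would lower the average — exclude it.

No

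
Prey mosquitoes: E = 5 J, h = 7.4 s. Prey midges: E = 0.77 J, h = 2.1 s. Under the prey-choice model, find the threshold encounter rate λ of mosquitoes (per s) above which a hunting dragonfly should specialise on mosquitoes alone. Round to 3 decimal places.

Drop midges once their profitability E₂/h₂ falls below the rate achievable on mosquitoes alone: E₂/h₂ = λE₁/(1 + λh₁).
Solve for λ: λE₁h₂ = E₂(1 + λh₁) → λ(E₁h₂ − E₂h₁) = E₂ → λ = E₂/(E₁h₂ − E₂h₁).
λ = 0.77/(5×2.1 − 0.77×7.4) = 0.77/4.802 = 0.1603 per s.

0.160 per s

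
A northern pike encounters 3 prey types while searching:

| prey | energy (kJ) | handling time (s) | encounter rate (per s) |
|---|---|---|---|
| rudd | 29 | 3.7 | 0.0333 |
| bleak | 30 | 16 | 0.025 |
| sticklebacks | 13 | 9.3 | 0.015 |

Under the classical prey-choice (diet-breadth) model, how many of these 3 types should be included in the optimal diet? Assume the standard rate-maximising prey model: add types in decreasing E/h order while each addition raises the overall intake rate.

Profitabilities (E/h, kJ/s): rudd 7.84, bleak 1.88, sticklebacks 1.4. Add prey in this order while the next type's profitability exceeds the intake rate on those already taken.
Rate on top 1: 0.8598. bleak: 1.88 > 0.8598 → include.
Rate on top 2: 1.126. sticklebacks: 1.4 > 1.126 → include.
Optimal diet: rudd, bleak, sticklebacks — 3 of 3 types.

3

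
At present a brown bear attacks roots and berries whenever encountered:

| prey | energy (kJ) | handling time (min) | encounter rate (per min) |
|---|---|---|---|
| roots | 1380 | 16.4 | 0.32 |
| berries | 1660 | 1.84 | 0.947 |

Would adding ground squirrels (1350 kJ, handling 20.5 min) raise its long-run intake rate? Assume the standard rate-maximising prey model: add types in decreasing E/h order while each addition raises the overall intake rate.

No

On roots and berries alone, R = ΣλE/(1+Σλh) = 2014/7.99 = 252 kJ/min.
Profitability of ground squirrels: 1350/20.5 = 65.85 kJ/min.
65.85 < 252, so adding ground squirrels would lower the average — exclude it.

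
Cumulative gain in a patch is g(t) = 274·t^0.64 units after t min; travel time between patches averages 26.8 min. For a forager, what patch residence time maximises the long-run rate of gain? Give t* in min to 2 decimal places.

47.64 min

Optimal t* satisfies g'(t*) = g(t*)/(T + t*).
g'(t) = 0.64·274·t^-0.36. Setting 0.64·274·t^-0.36 = 274·t^0.64/(26.8+t) gives 0.64(26.8+t) = t, so 0.36·t = 0.64×26.8.
t* = 0.64×26.8/0.36 = 47.64 min.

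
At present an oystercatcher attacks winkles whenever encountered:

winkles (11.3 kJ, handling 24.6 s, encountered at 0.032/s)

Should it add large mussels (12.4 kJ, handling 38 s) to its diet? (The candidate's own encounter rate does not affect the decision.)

On winkles alone, R = ΣλE/(1+Σλh) = 0.3616/1.787 = 0.2023 kJ/s.
Profitability of large mussels: 12.4/38 = 0.3263 kJ/s.
0.3263 > 0.2023, so adding large mussels raises the average — include it.

Yes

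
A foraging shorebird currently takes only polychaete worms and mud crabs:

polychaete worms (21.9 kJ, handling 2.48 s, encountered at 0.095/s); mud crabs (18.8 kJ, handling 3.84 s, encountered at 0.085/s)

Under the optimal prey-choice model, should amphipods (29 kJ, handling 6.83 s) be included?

On polychaete worms and mud crabs alone, R = ΣλE/(1+Σλh) = 3.678/1.562 = 2.355 kJ/s.
Profitability of amphipods: 29/6.83 = 4.246 kJ/s.
Since 4.246 > R, including amphipods increases the long-run rate.

Yes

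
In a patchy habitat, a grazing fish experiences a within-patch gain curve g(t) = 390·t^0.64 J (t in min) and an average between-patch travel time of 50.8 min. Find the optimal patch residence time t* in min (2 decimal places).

90.31 min

By the marginal value theorem, leave when the instantaneous gain rate g'(t) equals the habitat-wide average g(t)/(T + t).
g'(t) = 0.64·390·t^-0.36. Setting 0.64·390·t^-0.36 = 390·t^0.64/(50.8+t) gives 0.64(50.8+t) = t, so 0.36·t = 0.64×50.8.
t* = 0.64×50.8/0.36 = 90.31 min.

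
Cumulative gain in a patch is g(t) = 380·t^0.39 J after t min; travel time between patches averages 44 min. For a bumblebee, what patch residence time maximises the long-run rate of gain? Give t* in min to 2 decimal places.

28.13 min

Optimal t* satisfies g'(t*) = g(t*)/(T + t*).
g'(t) = 0.39·380·t^-0.61. Setting 0.39·380·t^-0.61 = 380·t^0.39/(44+t) gives 0.39(44+t) = t, so 0.61·t = 0.39×44.
t* = 0.39×44/0.61 = 28.13 min.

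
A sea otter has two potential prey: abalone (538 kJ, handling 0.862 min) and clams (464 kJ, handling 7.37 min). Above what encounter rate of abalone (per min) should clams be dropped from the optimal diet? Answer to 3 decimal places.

The zero-one rule: include clams iff E₂/h₂ > λE₁/(1+λh₁). Equality gives the switch point.
λE₁h₂ = E₂ + λE₂h₁ ⇒ λ = E₂/(E₁h₂ − E₂h₁) = 464/(3965 − 400) = 0.1302 per min.

0.130 per min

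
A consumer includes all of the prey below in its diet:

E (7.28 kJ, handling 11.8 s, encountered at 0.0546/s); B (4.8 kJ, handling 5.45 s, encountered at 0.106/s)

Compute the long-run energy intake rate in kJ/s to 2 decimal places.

0.41 kJ/s

R = (0.0546×7.28 + 0.106×4.8) / (1 + 0.0546×11.8 + 0.106×5.45) = 0.9063/2.222 = 0.4079 kJ/s.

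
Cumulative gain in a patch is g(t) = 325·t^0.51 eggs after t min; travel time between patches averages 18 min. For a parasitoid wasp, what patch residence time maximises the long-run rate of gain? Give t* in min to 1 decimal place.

Optimal t* satisfies g'(t*) = g(t*)/(T + t*).
g'(t) = 0.51·325·t^-0.49. Setting 0.51·325·t^-0.49 = 325·t^0.51/(18+t) gives 0.51(18+t) = t, so 0.49·t = 0.51×18.
t* = 0.51×18/0.49 = 18.73 min.

18.7 min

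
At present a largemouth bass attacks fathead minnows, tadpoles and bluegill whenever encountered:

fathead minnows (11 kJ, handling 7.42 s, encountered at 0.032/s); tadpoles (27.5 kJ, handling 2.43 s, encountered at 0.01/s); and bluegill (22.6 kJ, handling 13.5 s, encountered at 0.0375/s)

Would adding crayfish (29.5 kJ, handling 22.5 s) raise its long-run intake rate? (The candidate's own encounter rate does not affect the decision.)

Current rate: (0.032×11 + 0.01×27.5 + 0.0375×22.6)/(1 + 0.032×7.42 + 0.01×2.43 + 0.0375×13.5) = 0.834 kJ/s.
crayfish: E/h = 29.5/22.5 = 1.311 kJ/s.
Since 1.311 > R, including crayfish increases the long-run rate.

Yes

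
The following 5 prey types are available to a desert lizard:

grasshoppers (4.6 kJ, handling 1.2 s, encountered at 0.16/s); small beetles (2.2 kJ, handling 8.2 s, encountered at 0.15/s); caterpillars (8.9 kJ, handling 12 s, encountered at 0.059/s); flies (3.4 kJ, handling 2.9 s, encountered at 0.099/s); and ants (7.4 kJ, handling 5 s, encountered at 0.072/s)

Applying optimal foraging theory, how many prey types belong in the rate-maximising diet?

3

E/h in descending order: grasshoppers 3.83, ants 1.48, flies 1.17, caterpillars 0.742, small beetles 0.268 kJ/s. The optimal diet is the largest prefix of this list for which every included type satisfies E_i/h_i > R on the types above it.
Rate on top 1: 0.6174. ants: 1.48 > 0.6174 → include.
Rate on top 2: 0.8175. flies: 1.17 > 0.8175 → include.
Rate on top 3: 0.8729. caterpillars: 0.742 < 0.8729 → exclude; stop.
Optimal diet: grasshoppers, ants, flies — 3 of 5 types.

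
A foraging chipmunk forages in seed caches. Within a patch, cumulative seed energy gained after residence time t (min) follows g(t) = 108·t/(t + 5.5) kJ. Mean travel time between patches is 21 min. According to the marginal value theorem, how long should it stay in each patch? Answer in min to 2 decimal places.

10.75 min

Optimal t* satisfies g'(t*) = g(t*)/(T + t*).
g'(t) = 108·5.5/(t + 5.5)². Setting 108·5.5/(t+5.5)² = 108t/[(t+5.5)(21+t)] gives 5.5(21+t) = t(t+5.5), so t² = 5.5×21 = 115.5.
t* = √115.5 = 10.75 min.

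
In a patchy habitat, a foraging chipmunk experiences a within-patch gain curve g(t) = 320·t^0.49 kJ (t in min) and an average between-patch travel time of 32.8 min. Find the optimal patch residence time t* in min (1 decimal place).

31.5 min

Maximise g(t)/(T+t): set derivative to zero → g'(t)(T+t) = g(t).
g'(t) = 0.49·320·t^-0.51. Setting 0.49·320·t^-0.51 = 320·t^0.49/(32.8+t) gives 0.49(32.8+t) = t, so 0.51·t = 0.49×32.8.
t* = 0.49×32.8/0.51 = 31.51 min.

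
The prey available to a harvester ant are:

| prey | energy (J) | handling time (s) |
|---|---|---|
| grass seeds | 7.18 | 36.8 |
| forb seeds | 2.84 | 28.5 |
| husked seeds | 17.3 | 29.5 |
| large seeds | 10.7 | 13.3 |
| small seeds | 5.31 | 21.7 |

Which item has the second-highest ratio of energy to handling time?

husked seeds

In descending order of E/h:
large seeds: 10.7/13.3 = 0.805 J/s
husked seeds: 17.3/29.5 = 0.586 J/s
small seeds: 5.31/21.7 = 0.245 J/s
grass seeds: 7.18/36.8 = 0.195 J/s
forb seeds: 2.84/28.5 = 0.0996 J/s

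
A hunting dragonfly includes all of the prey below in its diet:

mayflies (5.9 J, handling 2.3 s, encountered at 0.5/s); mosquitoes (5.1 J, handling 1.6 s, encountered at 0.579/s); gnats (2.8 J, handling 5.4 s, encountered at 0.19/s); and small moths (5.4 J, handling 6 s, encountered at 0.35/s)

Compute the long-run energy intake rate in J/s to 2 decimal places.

Energy encountered per unit search time: 0.5×5.9 + 0.579×5.1 + 0.19×2.8 + 0.35×5.4 = 8.325 J/s.
Handling time per unit search time: 0.5×2.3 + 0.579×1.6 + 0.19×5.4 + 0.35×6 = 5.202.
Rate = 8.325/(1 + 5.202) = 1.342 J/s.

1.34 J/s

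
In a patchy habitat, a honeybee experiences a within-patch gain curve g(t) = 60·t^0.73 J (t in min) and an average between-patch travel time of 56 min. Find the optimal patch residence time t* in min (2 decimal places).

151.41 min

Optimal t* satisfies g'(t*) = g(t*)/(T + t*).
g'(t) = 0.73·60·t^-0.27. Setting 0.73·60·t^-0.27 = 60·t^0.73/(56+t) gives 0.73(56+t) = t, so 0.27·t = 0.73×56.
t* = 0.73×56/0.27 = 151.4 min.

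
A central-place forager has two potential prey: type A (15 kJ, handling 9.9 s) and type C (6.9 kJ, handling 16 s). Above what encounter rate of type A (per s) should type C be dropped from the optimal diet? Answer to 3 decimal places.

Drop type C once their profitability E₂/h₂ falls below the rate achievable on type A alone: E₂/h₂ = λE₁/(1 + λh₁).
Solve for λ: λE₁h₂ = E₂(1 + λh₁) → λ(E₁h₂ − E₂h₁) = E₂ → λ = E₂/(E₁h₂ − E₂h₁).
λ = 6.9/(15×16 − 6.9×9.9) = 6.9/171.7 = 0.04019 per s.

0.040 per s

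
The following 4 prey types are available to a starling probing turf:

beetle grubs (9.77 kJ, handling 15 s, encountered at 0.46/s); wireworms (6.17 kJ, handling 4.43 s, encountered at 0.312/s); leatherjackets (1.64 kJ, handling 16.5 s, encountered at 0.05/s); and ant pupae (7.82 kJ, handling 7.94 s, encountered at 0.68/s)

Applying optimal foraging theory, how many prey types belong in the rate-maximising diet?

2

E/h in descending order: wireworms 1.39, ant pupae 0.985, beetle grubs 0.651, leatherjackets 0.0994 kJ/s. The optimal diet is the largest prefix of this list for which every included type satisfies E_i/h_i > R on the types above it.
Rate on top 1: 0.8081. ant pupae: 0.985 > 0.8081 → include.
Rate on top 2: 0.9308. beetle grubs: 0.651 < 0.9308 → exclude; stop.
Optimal diet: wireworms, ant pupae — 2 of 4 types.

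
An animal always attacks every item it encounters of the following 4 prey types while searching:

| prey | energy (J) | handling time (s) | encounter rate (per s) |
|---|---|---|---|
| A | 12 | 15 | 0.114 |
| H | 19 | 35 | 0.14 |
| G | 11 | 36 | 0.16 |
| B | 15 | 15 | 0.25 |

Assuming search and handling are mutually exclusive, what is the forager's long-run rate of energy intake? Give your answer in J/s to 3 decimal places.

0.557 J/s

R = Σλ_iE_i / (1 + Σλ_ih_i)
Numerator: 0.114×12 + 0.14×19 + 0.16×11 + 0.25×15 = 9.538
Denominator: 1 + 0.114×15 + 0.14×35 + 0.16×36 + 0.25×15 = 17.12
R = 9.538/17.12 = 0.5571 J/s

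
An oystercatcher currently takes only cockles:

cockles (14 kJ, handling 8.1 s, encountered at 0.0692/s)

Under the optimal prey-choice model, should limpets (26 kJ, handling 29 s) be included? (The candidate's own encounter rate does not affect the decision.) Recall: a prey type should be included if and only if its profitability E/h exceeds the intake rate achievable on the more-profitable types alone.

Intake rate on the current diet: R = (0.0692×14) / (1 + 0.0692×8.1) = 0.9688/1.561 = 0.6208 kJ/s.
limpets: E/h = 26/29 = 0.8966 kJ/s.
0.8966 > 0.6208, so adding limpets raises the average — include it.

Yes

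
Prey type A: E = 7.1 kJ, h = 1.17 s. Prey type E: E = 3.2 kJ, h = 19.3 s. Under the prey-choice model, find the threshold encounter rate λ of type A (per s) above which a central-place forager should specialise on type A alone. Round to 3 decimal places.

0.024 per s

At the threshold, the rate on type A alone equals the profitability of type E: λ·7.1/(1 + λ·1.17) = 3.2/19.3 = 0.1658.
Rearranging, λ(7.1 − 0.1658×1.17) = 0.1658, so λ = 0.1658/6.906 = 0.02401 per s.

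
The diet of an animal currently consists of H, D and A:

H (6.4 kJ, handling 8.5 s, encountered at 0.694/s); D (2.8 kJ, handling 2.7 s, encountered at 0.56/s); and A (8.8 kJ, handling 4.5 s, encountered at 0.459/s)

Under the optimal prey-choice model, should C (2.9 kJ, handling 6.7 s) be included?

No

Current rate: (0.694×6.4 + 0.56×2.8 + 0.459×8.8)/(1 + 0.694×8.5 + 0.56×2.7 + 0.459×4.5) = 0.9592 kJ/s.
Profitability of C: 2.9/6.7 = 0.4328 kJ/s.
Since 0.4328 < R, time spent handling C is better spent searching.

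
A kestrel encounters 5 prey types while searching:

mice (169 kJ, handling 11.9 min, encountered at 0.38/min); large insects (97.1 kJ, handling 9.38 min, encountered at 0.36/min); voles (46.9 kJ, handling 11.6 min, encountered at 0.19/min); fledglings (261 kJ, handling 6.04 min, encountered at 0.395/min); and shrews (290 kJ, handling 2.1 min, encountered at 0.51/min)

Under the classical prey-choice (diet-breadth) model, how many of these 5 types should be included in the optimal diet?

Rank by E/h (kJ/min): shrews 138, fledglings 43.2, mice 14.2, large insects 10.4, voles 4.04. Include each in turn until the next type's E/h falls below the running intake rate.
Rate on top 1: 71.41. fledglings: 43.2 < 71.41 → exclude; stop.
Optimal diet: shrews — 1 of 5 types.

1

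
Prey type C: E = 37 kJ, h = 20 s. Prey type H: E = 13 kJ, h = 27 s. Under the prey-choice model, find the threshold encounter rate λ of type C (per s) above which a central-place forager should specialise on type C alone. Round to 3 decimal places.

0.018 per s

Drop type H once their profitability E₂/h₂ falls below the rate achievable on type C alone: E₂/h₂ = λE₁/(1 + λh₁).
Solve for λ: λE₁h₂ = E₂(1 + λh₁) → λ(E₁h₂ − E₂h₁) = E₂ → λ = E₂/(E₁h₂ − E₂h₁).
λ = 13/(37×27 − 13×20) = 13/739 = 0.01759 per s.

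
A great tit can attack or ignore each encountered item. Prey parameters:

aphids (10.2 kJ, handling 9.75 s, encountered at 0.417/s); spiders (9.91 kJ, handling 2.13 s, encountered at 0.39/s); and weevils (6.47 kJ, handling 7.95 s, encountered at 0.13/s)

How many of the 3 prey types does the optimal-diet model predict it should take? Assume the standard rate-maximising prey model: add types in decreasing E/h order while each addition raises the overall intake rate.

1

Rank by E/h (kJ/s): spiders 4.65, aphids 1.05, weevils 0.814. Include each in turn until the next type's E/h falls below the running intake rate.
Rate on top 1: 2.111. aphids: 1.05 < 2.111 → exclude; stop.
Optimal diet: spiders — 1 of 3 types.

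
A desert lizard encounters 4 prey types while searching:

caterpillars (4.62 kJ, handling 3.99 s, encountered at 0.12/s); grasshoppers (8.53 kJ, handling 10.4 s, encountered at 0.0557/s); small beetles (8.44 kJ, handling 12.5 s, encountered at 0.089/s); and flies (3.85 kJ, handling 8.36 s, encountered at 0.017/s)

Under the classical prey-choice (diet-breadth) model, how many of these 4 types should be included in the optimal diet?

Profitabilities (E/h, kJ/s): caterpillars 1.16, grasshoppers 0.82, small beetles 0.675, flies 0.461. Add prey in this order while the next type's profitability exceeds the intake rate on those already taken.
Rate on top 1: 0.3749. grasshoppers: 0.82 > 0.3749 → include.
Rate on top 2: 0.5002. small beetles: 0.675 > 0.5002 → include.
Rate on top 3: 0.5616. flies: 0.461 < 0.5616 → exclude; stop.
Optimal diet: caterpillars, grasshoppers, small beetles — 3 of 4 types.

3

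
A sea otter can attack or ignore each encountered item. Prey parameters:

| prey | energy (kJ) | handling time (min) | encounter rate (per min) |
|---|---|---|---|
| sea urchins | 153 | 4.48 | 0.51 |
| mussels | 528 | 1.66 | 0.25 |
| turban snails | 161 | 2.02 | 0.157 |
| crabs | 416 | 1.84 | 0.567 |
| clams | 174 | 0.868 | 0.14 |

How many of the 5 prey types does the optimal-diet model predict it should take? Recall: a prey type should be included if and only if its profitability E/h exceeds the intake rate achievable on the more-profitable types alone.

Profitabilities (E/h, kJ/min): mussels 318, crabs 226, clams 200, turban snails 79.7, sea urchins 34.2. Add prey in this order while the next type's profitability exceeds the intake rate on those already taken.
Rate on top 1: 93.29. crabs: 226 > 93.29 → include.
Rate on top 2: 149.6. clams: 200 > 149.6 → include.
Rate on top 3: 152. turban snails: 79.7 < 152 → exclude; stop.
Optimal diet: mussels, crabs, clams — 3 of 5 types.

3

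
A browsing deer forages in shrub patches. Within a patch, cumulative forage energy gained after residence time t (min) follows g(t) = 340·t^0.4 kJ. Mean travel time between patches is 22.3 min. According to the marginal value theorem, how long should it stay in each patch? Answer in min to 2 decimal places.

By the marginal value theorem, leave when the instantaneous gain rate g'(t) equals the habitat-wide average g(t)/(T + t).
g'(t) = 0.4·340·t^-0.6. Setting 0.4·340·t^-0.6 = 340·t^0.4/(22.3+t) gives 0.4(22.3+t) = t, so 0.60·t = 0.4×22.3.
t* = 0.4×22.3/0.60 = 14.87 min.

14.87 min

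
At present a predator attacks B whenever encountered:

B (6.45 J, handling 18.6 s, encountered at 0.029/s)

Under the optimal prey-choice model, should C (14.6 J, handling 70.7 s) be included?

Current rate: (0.029×6.45)/(1 + 0.029×18.6) = 0.1215 J/s.
Profitability of C: 14.6/70.7 = 0.2065 J/s.
Since 0.2065 > R, including C increases the long-run rate.

Yes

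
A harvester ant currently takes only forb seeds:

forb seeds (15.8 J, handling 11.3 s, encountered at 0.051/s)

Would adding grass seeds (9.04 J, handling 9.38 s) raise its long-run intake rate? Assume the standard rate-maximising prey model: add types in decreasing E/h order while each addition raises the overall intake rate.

Yes

On forb seeds alone, R = ΣλE/(1+Σλh) = 0.8058/1.576 = 0.5112 J/s.
grass seeds: E/h = 9.04/9.38 = 0.9638 J/s.
Since 0.9638 > R, including grass seeds increases the long-run rate.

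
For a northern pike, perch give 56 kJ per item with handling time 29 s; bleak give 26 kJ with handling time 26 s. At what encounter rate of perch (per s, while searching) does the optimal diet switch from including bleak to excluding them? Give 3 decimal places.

0.037 per s

The zero-one rule: include bleak iff E₂/h₂ > λE₁/(1+λh₁). Equality gives the switch point.
λE₁h₂ = E₂ + λE₂h₁ ⇒ λ = E₂/(E₁h₂ − E₂h₁) = 26/(1456 − 754) = 0.03704 per s.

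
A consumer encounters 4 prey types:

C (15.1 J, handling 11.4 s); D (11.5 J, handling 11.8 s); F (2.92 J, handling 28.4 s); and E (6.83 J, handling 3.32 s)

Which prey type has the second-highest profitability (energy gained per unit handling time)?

Profitability E/h (J/s): C = 15.1/11.4 = 1.32, D = 11.5/11.8 = 0.975, F = 2.92/28.4 = 0.103, E = 6.83/3.32 = 2.06.
Ranked: E > C > D > F.

C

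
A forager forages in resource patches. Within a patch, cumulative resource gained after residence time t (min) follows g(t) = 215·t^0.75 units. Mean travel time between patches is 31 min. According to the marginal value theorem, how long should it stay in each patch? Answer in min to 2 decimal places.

93.00 min

Maximise g(t)/(T+t): set derivative to zero → g'(t)(T+t) = g(t).
g'(t) = 0.75·215·t^-0.25. Setting 0.75·215·t^-0.25 = 215·t^0.75/(31+t) gives 0.75(31+t) = t, so 0.25·t = 0.75×31.
t* = 0.75×31/0.25 = 93 min.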